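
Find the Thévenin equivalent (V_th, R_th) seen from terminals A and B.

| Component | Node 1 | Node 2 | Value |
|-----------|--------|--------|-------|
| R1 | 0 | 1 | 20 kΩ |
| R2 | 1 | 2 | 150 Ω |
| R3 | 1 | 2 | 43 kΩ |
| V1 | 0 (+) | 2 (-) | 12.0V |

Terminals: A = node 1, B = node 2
Step 1 — V_th is the open-circuit voltage V_A - V_B (nothing connected across the terminals).
Nodal analysis, taking node 2 as the 0 V reference.
Source V1 fixes V_0 = 12 V.
KCL at each unknown node (sum of currents leaving = 0; resistances in Ω):
  Node 1: (V_1 - 12)/20000 + (V_1 - 0)/150 + (V_1 - 0)/43000 = 0
Collecting terms: 0.00674 × V_1 = 0.0006  =>  V_1 = 0.08902 V
V_th = V_1 - V_2 = 0.08902 - 0 = 0.08902 V
Step 2 — R_th: zero the source — replace V1 by a short circuit (node 2 merges into node 0) — and find the resistance seen between A (node 1) and B (node 0).
Reduce the network between node 1 (A) and node 0 (B) by series/parallel combination:
  Rp1 = R1 ‖ R2 ‖ R3 (parallel, all between nodes 0 and 1) = 1/(1/20000 + 1/150 + 1/43000) = 148.4 Ω
R_th = 148.4 Ω

Final answer: V_th = 0.08902 V, R_th = 148.4 Ω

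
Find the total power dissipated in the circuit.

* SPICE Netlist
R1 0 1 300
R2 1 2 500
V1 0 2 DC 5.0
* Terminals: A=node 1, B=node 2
Nodal analysis, taking node 2 as the 0 V reference.
Source V1 fixes V_0 = 5 V.
KCL at each unknown node (sum of currents leaving = 0; resistances in Ω):
  Node 1: (V_1 - 5)/300 + (V_1 - 0)/500 = 0
Collecting terms: 0.005333 × V_1 = 0.01667  =>  V_1 = 3.125 V
Power in each resistor, P = (ΔV)²/R:
  P_R1 = (5 - 3.125)²/300 = 0.01172 W
  P_R2 = (3.125 - 0)²/500 = 0.01953 W
P_total = P_R1 + P_R2 = 0.03125 W

Final answer: 0.03125 W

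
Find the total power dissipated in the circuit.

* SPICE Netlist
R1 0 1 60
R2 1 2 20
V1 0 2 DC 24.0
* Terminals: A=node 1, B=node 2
Nodal analysis, taking node 2 as the 0 V reference.
Source V1 fixes V_0 = 24 V.
KCL at each unknown node (sum of currents leaving = 0; resistances in Ω):
  Node 1: (V_1 - 24)/60 + (V_1 - 0)/20 = 0
Collecting terms: 0.06667 × V_1 = 0.4  =>  V_1 = 6 V
Power in each resistor, P = (ΔV)²/R:
  P_R1 = (24 - 6)²/60 = 5.4 W
  P_R2 = (6 - 0)²/20 = 1.8 W
P_total = P_R1 + P_R2 = 7.2 W

Final answer: 7.2 W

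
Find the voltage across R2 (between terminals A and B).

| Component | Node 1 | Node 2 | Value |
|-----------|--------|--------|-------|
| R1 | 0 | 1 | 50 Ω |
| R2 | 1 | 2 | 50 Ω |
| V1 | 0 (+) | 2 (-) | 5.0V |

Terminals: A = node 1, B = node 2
R1 and R2 are in series across V1 (node 0 → node 1 → node 2), and the output A–B is taken across R2, so this is a voltage divider.
Series current: I = V1/(R1 + R2) = 5/(50 + 50) = 5/100 = 0.05 A
V_R2 = I × R2 = V1 × R2/(R1 + R2) = 5 × 50/100 = 2.5 V

Final answer: 2.5 V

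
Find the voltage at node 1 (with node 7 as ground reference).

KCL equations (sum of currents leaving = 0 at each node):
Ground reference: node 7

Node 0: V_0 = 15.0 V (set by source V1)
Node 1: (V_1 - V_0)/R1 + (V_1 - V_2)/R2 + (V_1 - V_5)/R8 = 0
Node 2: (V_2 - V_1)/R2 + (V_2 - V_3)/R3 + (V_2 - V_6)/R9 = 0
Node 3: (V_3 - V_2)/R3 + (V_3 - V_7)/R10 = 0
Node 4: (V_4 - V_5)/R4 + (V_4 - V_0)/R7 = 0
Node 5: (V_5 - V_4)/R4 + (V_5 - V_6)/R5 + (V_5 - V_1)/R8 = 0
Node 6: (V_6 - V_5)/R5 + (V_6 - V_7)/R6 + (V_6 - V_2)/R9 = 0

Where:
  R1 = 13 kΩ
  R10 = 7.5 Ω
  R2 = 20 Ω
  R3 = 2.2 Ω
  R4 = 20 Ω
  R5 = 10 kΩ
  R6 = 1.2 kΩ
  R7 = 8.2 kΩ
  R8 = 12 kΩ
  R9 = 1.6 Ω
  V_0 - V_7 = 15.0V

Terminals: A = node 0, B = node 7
Nodal analysis, taking node 7 as the 0 V reference.
Source V1 fixes V_0 = 15 V.
KCL at each unknown node (sum of currents leaving = 0; resistances in Ω):
  Node 1: (V_1 - 15)/13000 + (V_1 - V_2)/20 + (V_1 - V_5)/12000 = 0
  Node 2: (V_2 - V_1)/20 + (V_2 - V_3)/2.2 + (V_2 - V_6)/1.6 = 0
  Node 3: (V_3 - V_2)/2.2 + (V_3 - 0)/7.5 = 0
  Node 4: (V_4 - V_5)/20 + (V_4 - 15)/8200 = 0
  Node 5: (V_5 - V_4)/20 + (V_5 - V_6)/10000 + (V_5 - V_1)/12000 = 0
  Node 6: (V_6 - V_5)/10000 + (V_6 - 0)/1200 + (V_6 - V_2)/1.6 = 0
Collecting terms (coefficients in siemens):
  0.05016·V_1 - 0.05·V_2 - 0.00008333·V_5 = 0.001154
  1.13·V_2 - 0.05·V_1 - 0.4545·V_3 - 0.625·V_6 = 0
  0.5879·V_3 - 0.4545·V_2 = 0
  0.05012·V_4 - 0.05·V_5 = 0.001829
  0.05018·V_5 - 0.00008333·V_1 - 0.05·V_4 - 0.0001·V_6 = 0
  0.6259·V_6 - 0.625·V_2 - 0.0001·V_5 = 0
Solving these 6 simultaneous equations (Gaussian elimination) gives:
  V_1 = 0.0545 V, V_2 = 0.02158 V, V_3 = 0.01669 V, V_4 = 6.027 V
  V_5 = 6.006 V, V_6 = 0.02251 V
The requested potential is V_1 = 0.0545 V.

Final answer: V_1 = 0.0545 V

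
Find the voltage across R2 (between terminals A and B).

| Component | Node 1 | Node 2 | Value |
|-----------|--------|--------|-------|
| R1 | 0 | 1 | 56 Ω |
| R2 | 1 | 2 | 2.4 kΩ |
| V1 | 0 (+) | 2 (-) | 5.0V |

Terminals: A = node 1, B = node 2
R1 and R2 are in series across V1 (node 0 → node 1 → node 2), and the output A–B is taken across R2, so this is a voltage divider.
Series current: I = V1/(R1 + R2) = 5/(56 + 2400) = 5/2456 = 0.002036 A
V_R2 = I × R2 = V1 × R2/(R1 + R2) = 5 × 2400/2456 = 4.886 V

Final answer: 4.886 V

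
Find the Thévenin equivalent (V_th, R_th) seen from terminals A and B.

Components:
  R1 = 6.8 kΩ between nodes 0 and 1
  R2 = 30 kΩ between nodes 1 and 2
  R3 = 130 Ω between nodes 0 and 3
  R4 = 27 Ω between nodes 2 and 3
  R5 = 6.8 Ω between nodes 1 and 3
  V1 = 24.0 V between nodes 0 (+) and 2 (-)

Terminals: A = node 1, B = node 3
Step 1 — V_th is the open-circuit voltage V_A - V_B (nothing connected across the terminals).
Nodal analysis, taking node 2 as the 0 V reference.
Source V1 fixes V_0 = 24 V.
KCL at each unknown node (sum of currents leaving = 0; resistances in Ω):
  Node 1: (V_1 - 24)/6800 + (V_1 - 0)/30000 + (V_1 - V_3)/6.8 = 0
  Node 3: (V_3 - 24)/130 + (V_3 - 0)/27 + (V_3 - V_1)/6.8 = 0
Collecting terms (coefficients in siemens):
  0.1472·V_1 - 0.1471·V_3 = 0.003529
  0.1918·V_3 - 0.1471·V_1 = 0.1846
Determinant D = (0.1472)(0.1918) - (-0.1471)(-0.1471) = 0.006612
V_1 = [(0.003529)(0.1918) - (-0.1471)(0.1846)]/D = 4.208 V
V_3 = [(0.1472)(0.1846) - (0.003529)(-0.1471)]/D = 4.189 V
V_th = V_1 - V_3 = 4.208 - 4.189 = 0.01884 V
Step 2 — R_th: zero the source — replace V1 by a short circuit (node 2 merges into node 0) — and find the resistance seen between A (node 1) and B (node 3).
Reduce the network between node 1 (A) and node 3 (B) by series/parallel combination:
  Rp1 = R1 ‖ R2 (parallel, both between nodes 0 and 1) = 1/(1/6800 + 1/30000) = 5543 Ω
  Rp2 = R3 ‖ R4 (parallel, both between nodes 0 and 3) = 1/(1/130 + 1/27) = 22.36 Ω
  Rs1 = Rp1 + Rp2 (series, joined only at node 0) = 5543 + 22.36 = 5566 Ω
  Rp3 = R5 ‖ Rs1 (parallel, both between nodes 1 and 3) = 1/(1/6.8 + 1/5566) = 6.792 Ω
R_th = 6.792 Ω

Final answer: V_th = 0.01884 V, R_th = 6.792 Ω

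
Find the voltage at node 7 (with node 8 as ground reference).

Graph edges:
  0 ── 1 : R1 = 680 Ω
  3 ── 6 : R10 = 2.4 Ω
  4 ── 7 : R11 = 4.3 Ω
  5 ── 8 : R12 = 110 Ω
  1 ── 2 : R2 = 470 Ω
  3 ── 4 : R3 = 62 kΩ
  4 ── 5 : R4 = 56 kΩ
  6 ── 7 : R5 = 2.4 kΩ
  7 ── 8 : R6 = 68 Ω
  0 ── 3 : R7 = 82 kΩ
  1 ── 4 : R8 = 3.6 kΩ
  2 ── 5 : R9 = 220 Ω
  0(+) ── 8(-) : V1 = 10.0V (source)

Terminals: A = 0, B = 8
Nodal analysis, taking node 8 as the 0 V reference.
Source V1 fixes V_0 = 10 V.
KCL at each unknown node (sum of currents leaving = 0; resistances in Ω):
  Node 1: (V_1 - 10)/680 + (V_1 - V_2)/470 + (V_1 - V_4)/3600 = 0
  Node 2: (V_2 - V_1)/470 + (V_2 - V_5)/220 = 0
  Node 3: (V_3 - V_4)/62000 + (V_3 - 10)/82000 + (V_3 - V_6)/2.4 = 0
  Node 4: (V_4 - V_3)/62000 + (V_4 - V_5)/56000 + (V_4 - V_1)/3600 + (V_4 - V_7)/4.3 = 0
  Node 5: (V_5 - V_4)/56000 + (V_5 - V_2)/220 + (V_5 - 0)/110 = 0
  Node 6: (V_6 - V_7)/2400 + (V_6 - V_3)/2.4 = 0
  Node 7: (V_7 - V_6)/2400 + (V_7 - 0)/68 + (V_7 - V_4)/4.3 = 0
Collecting terms (coefficients in siemens):
  0.003876·V_1 - 0.002128·V_2 - 0.0002778·V_4 = 0.01471
  0.006673·V_2 - 0.002128·V_1 - 0.004545·V_5 = 0
  0.4167·V_3 - 0.00001613·V_4 - 0.4167·V_6 = 0.000122
  0.2329·V_4 - 0.0002778·V_1 - 0.00001613·V_3 - 0.00001786·V_5 - 0.2326·V_7 = 0
  0.01365·V_5 - 0.004545·V_2 - 0.00001786·V_4 = 0
  0.4171·V_6 - 0.4167·V_3 - 0.0004167·V_7 = 0
  0.2477·V_7 - 0.2326·V_4 - 0.0004167·V_6 = 0
Solving these 7 simultaneous equations (Gaussian elimination) gives:
  V_1 = 4.914 V, V_2 = 2.026 V, V_3 = 0.3713 V, V_4 = 0.1053 V
  V_5 = 0.6747 V, V_6 = 0.371 V, V_7 = 0.09951 V
The requested potential is V_7 = 0.09951 V.

Final answer: V_7 = 0.09951 V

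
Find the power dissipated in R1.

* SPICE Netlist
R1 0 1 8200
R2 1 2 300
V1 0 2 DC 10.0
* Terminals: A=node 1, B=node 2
Nodal analysis, taking node 2 as the 0 V reference.
Source V1 fixes V_0 = 10 V.
KCL at each unknown node (sum of currents leaving = 0; resistances in Ω):
  Node 1: (V_1 - 10)/8200 + (V_1 - 0)/300 = 0
Collecting terms: 0.003455 × V_1 = 0.00122  =>  V_1 = 0.3529 V
I_R1 = (V_0 - V_1)/R1 = (10 - 0.3529)/8200 = 0.001176 A
P_R1 = I_R1² × R1 = (0.001176)² × 8200 = 0.01135 W

Final answer: 0.01135 W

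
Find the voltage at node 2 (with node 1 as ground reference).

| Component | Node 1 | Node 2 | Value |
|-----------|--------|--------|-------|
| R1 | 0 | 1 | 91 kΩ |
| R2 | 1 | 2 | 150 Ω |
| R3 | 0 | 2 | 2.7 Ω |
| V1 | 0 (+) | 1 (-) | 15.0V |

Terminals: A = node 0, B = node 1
Nodal analysis, taking node 1 as the 0 V reference.
Source V1 fixes V_0 = 15 V.
KCL at each unknown node (sum of currents leaving = 0; resistances in Ω):
  Node 2: (V_2 - 0)/150 + (V_2 - 15)/2.7 = 0
Collecting terms: 0.377 × V_2 = 5.556  =>  V_2 = 14.73 V
The requested potential is V_2 = 14.73 V.

Final answer: V_2 = 14.73 V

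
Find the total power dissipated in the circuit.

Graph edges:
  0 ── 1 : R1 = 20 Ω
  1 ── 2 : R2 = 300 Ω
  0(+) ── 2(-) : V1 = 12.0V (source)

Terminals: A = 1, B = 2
Nodal analysis, taking node 2 as the 0 V reference.
Source V1 fixes V_0 = 12 V.
KCL at each unknown node (sum of currents leaving = 0; resistances in Ω):
  Node 1: (V_1 - 12)/20 + (V_1 - 0)/300 = 0
Collecting terms: 0.05333 × V_1 = 0.6  =>  V_1 = 11.25 V
Power in each resistor, P = (ΔV)²/R:
  P_R1 = (12 - 11.25)²/20 = 0.02813 W
  P_R2 = (11.25 - 0)²/300 = 0.4219 W
P_total = P_R1 + P_R2 = 0.45 W

Final answer: 0.45 W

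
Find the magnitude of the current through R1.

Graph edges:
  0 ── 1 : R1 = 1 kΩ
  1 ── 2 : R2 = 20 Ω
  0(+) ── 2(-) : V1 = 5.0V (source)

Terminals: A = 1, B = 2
Nodal analysis, taking node 2 as the 0 V reference.
Source V1 fixes V_0 = 5 V.
KCL at each unknown node (sum of currents leaving = 0; resistances in Ω):
  Node 1: (V_1 - 5)/1000 + (V_1 - 0)/20 = 0
Collecting terms: 0.051 × V_1 = 0.005  =>  V_1 = 0.09804 V
I_R1 = (V_0 - V_1)/R1 = (5 - 0.09804)/1000 = 0.004902 A
|I_R1| = 0.004902 A

Final answer: |I_R1| = 0.004902 A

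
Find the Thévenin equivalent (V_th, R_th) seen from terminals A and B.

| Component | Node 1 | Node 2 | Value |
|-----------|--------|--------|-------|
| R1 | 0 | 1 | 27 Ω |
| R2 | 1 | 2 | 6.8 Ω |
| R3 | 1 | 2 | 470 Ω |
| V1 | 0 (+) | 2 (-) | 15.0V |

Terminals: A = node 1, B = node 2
Step 1 — V_th is the open-circuit voltage V_A - V_B (nothing connected across the terminals).
Nodal analysis, taking node 2 as the 0 V reference.
Source V1 fixes V_0 = 15 V.
KCL at each unknown node (sum of currents leaving = 0; resistances in Ω):
  Node 1: (V_1 - 15)/27 + (V_1 - 0)/6.8 + (V_1 - 0)/470 = 0
Collecting terms: 0.1862 × V_1 = 0.5556  =>  V_1 = 2.983 V
V_th = V_1 - V_2 = 2.983 - 0 = 2.983 V
Step 2 — R_th: zero the source — replace V1 by a short circuit (node 2 merges into node 0) — and find the resistance seen between A (node 1) and B (node 0).
Reduce the network between node 1 (A) and node 0 (B) by series/parallel combination:
  Rp1 = R1 ‖ R2 ‖ R3 (parallel, all between nodes 0 and 1) = 1/(1/27 + 1/6.8 + 1/470) = 5.37 Ω
R_th = 5.37 Ω

Final answer: V_th = 2.983 V, R_th = 5.37 Ω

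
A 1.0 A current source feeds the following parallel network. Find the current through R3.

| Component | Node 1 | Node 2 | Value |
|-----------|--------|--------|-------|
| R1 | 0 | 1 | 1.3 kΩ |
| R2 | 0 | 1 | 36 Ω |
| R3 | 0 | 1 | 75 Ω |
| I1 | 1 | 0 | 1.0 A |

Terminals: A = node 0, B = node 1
All resistors sit directly between nodes 0 and 1, so they are in parallel and share one voltage V; the full source current 1 A splits among them.
1/R_par = 1/1300 + 1/36 + 1/75 = 0.04188 S  =>  R_par = 23.88 Ω
V = I × R_par = 1 × 23.88 = 23.88 V
I_R3 = V/R3 = 23.88/75 = 0.3184 A

Final answer: 0.3184 A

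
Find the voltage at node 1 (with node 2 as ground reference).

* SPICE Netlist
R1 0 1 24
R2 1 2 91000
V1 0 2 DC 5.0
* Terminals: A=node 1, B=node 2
Nodal analysis, taking node 2 as the 0 V reference.
Source V1 fixes V_0 = 5 V.
KCL at each unknown node (sum of currents leaving = 0; resistances in Ω):
  Node 1: (V_1 - 5)/24 + (V_1 - 0)/91000 = 0
Collecting terms: 0.04168 × V_1 = 0.2083  =>  V_1 = 4.999 V
The requested potential is V_1 = 4.999 V.

Final answer: V_1 = 4.999 V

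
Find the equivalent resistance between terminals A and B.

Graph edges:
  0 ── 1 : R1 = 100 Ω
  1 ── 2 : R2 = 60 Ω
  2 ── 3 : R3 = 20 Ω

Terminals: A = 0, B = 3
Reduce the network between node 0 (A) and node 3 (B) by series/parallel combination:
  Rs1 = R1 + R2 (series, joined only at node 1) = 100 + 60 = 160 Ω
  Rs2 = R3 + Rs1 (series, joined only at node 2) = 20 + 160 = 180 Ω
R_eq = 180 Ω

Final answer: 180 Ω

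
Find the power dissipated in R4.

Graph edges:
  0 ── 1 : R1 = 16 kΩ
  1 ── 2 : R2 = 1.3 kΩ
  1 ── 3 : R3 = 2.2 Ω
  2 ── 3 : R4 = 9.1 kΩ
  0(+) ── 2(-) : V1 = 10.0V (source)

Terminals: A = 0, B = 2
Nodal analysis, taking node 2 as the 0 V reference.
Source V1 fixes V_0 = 10 V.
KCL at each unknown node (sum of currents leaving = 0; resistances in Ω):
  Node 1: (V_1 - 10)/16000 + (V_1 - 0)/1300 + (V_1 - V_3)/2.2 = 0
  Node 3: (V_3 - V_1)/2.2 + (V_3 - 0)/9100 = 0
Collecting terms (coefficients in siemens):
  0.4554·V_1 - 0.4545·V_3 = 0.000625
  0.4547·V_3 - 0.4545·V_1 = 0
Determinant D = (0.4554)(0.4547) - (-0.4545)(-0.4545) = 0.0004281
V_1 = [(0.000625)(0.4547) - (-0.4545)(0)]/D = 0.6638 V
V_3 = [(0.4554)(0) - (0.000625)(-0.4545)]/D = 0.6636 V
I_R4 = (V_2 - V_3)/R4 = (0 - 0.6636)/9100 = -0.00007292 A
P_R4 = I_R4² × R4 = (-0.00007292)² × 9100 = 0.00004839 W

Final answer: 4.839e-05 W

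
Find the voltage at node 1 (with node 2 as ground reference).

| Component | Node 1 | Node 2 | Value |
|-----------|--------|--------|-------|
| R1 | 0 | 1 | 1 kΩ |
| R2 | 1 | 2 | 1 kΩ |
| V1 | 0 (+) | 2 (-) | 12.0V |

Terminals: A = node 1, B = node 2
Nodal analysis, taking node 2 as the 0 V reference.
Source V1 fixes V_0 = 12 V.
KCL at each unknown node (sum of currents leaving = 0; resistances in Ω):
  Node 1: (V_1 - 12)/1000 + (V_1 - 0)/1000 = 0
Collecting terms: 0.002 × V_1 = 0.012  =>  V_1 = 6 V
The requested potential is V_1 = 6 V.

Final answer: V_1 = 6 V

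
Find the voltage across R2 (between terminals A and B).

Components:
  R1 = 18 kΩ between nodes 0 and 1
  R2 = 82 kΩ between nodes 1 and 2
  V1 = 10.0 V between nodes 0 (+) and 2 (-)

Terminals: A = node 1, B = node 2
R1 and R2 are in series across V1 (node 0 → node 1 → node 2), and the output A–B is taken across R2, so this is a voltage divider.
Series current: I = V1/(R1 + R2) = 10/(18000 + 82000) = 10/100000 = 0.0001 A
V_R2 = I × R2 = V1 × R2/(R1 + R2) = 10 × 82000/100000 = 8.2 V

Final answer: 8.2 V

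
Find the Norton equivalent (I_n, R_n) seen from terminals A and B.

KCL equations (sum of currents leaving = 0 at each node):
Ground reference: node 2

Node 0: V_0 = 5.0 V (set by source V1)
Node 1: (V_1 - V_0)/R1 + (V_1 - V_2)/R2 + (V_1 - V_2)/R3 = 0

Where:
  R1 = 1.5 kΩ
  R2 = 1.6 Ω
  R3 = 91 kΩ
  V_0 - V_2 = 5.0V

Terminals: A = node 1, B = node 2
Find the Thévenin equivalent first; then I_n = V_th/R_th and R_n = R_th.
Step 1 — V_th is the open-circuit voltage V_A - V_B (nothing connected across the terminals).
Nodal analysis, taking node 2 as the 0 V reference.
Source V1 fixes V_0 = 5 V.
KCL at each unknown node (sum of currents leaving = 0; resistances in Ω):
  Node 1: (V_1 - 5)/1500 + (V_1 - 0)/1.6 + (V_1 - 0)/91000 = 0
Collecting terms: 0.6257 × V_1 = 0.003333  =>  V_1 = 0.005328 V
V_th = V_1 - V_2 = 0.005328 - 0 = 0.005328 V
Step 2 — R_th: zero the source — replace V1 by a short circuit (node 2 merges into node 0) — and find the resistance seen between A (node 1) and B (node 0).
Reduce the network between node 1 (A) and node 0 (B) by series/parallel combination:
  Rp1 = R1 ‖ R2 ‖ R3 (parallel, all between nodes 0 and 1) = 1/(1/1500 + 1/1.6 + 1/91000) = 1.598 Ω
R_th = 1.598 Ω
I_n = V_th/R_th = 0.005328/1.598 = 0.003333 A, and R_n = R_th = 1.598 Ω

Final answer: I_n = 0.003333 A, R_n = 1.598 Ω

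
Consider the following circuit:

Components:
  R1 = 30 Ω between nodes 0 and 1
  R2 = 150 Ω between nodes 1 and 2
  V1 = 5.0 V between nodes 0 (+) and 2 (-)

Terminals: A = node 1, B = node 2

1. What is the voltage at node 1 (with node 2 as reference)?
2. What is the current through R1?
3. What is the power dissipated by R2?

Nodal analysis, taking node 2 as the 0 V reference.
Source V1 fixes V_0 = 5 V.
KCL at each unknown node (sum of currents leaving = 0; resistances in Ω):
  Node 1: (V_1 - 5)/30 + (V_1 - 0)/150 = 0
Collecting terms: 0.04 × V_1 = 0.1667  =>  V_1 = 4.167 V
Part 1:
  Read off the nodal solution: V_1 = 4.167 V
Part 2:
  I_R1 = (V_0 - V_1)/R1 = (5 - 4.167)/30 = 0.02778 A
  Magnitude: I_R1 = 0.02778 A
Part 3:
  I_R2 = (V_1 - V_2)/R2 = (4.167 - 0)/150 = 0.02778 A
  P_R2 = I_R2² × R2 = (0.02778)² × 150 = 0.1157 W

Final answers:
1. V_1 = 4.167 V
2. I_R1 = 0.02778 A
3. P_R2 = 0.1157 W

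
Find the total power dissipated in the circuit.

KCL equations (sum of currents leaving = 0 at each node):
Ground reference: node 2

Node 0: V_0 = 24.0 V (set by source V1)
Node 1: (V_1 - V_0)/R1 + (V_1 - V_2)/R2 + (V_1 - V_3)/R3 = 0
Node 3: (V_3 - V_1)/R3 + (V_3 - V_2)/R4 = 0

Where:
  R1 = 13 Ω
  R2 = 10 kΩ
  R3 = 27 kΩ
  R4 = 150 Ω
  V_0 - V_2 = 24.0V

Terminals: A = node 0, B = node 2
Nodal analysis, taking node 2 as the 0 V reference.
Source V1 fixes V_0 = 24 V.
KCL at each unknown node (sum of currents leaving = 0; resistances in Ω):
  Node 1: (V_1 - 24)/13 + (V_1 - 0)/10000 + (V_1 - V_3)/27000 = 0
  Node 3: (V_3 - V_1)/27000 + (V_3 - 0)/150 = 0
Collecting terms (coefficients in siemens):
  0.07706·V_1 - 0.00003704·V_3 = 1.846
  0.006704·V_3 - 0.00003704·V_1 = 0
Determinant D = (0.07706)(0.006704) - (-0.00003704)(-0.00003704) = 0.0005166
V_1 = [(1.846)(0.006704) - (-0.00003704)(0)]/D = 23.96 V
V_3 = [(0.07706)(0) - (1.846)(-0.00003704)]/D = 0.1324 V
Power in each resistor, P = (ΔV)²/R:
  P_R1 = (24 - 23.96)²/13 = 0.0001397 W
  P_R2 = (23.96 - 0)²/10000 = 0.0574 W
  P_R3 = (23.96 - 0.1324)²/27000 = 0.02102 W
  P_R4 = (0 - 0.1324)²/150 = 0.0001168 W
P_total = P_R1 + P_R2 + P_R3 + P_R4 = 0.07868 W

Final answer: 0.07868 W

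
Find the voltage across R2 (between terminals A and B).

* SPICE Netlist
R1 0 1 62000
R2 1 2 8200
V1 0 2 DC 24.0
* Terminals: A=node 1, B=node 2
R1 and R2 are in series across V1 (node 0 → node 1 → node 2), and the output A–B is taken across R2, so this is a voltage divider.
Series current: I = V1/(R1 + R2) = 24/(62000 + 8200) = 24/70200 = 0.0003419 A
V_R2 = I × R2 = V1 × R2/(R1 + R2) = 24 × 8200/70200 = 2.803 V

Final answer: 2.803 V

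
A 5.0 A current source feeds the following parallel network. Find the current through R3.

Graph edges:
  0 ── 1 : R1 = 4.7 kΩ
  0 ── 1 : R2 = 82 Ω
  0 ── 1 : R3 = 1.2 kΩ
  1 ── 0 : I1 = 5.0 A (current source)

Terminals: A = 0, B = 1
All resistors sit directly between nodes 0 and 1, so they are in parallel and share one voltage V; the full source current 5 A splits among them.
1/R_par = 1/4700 + 1/82 + 1/1200 = 0.01324 S  =>  R_par = 75.52 Ω
V = I × R_par = 5 × 75.52 = 377.6 V
I_R3 = V/R3 = 377.6/1200 = 0.3147 A

Final answer: 0.3147 A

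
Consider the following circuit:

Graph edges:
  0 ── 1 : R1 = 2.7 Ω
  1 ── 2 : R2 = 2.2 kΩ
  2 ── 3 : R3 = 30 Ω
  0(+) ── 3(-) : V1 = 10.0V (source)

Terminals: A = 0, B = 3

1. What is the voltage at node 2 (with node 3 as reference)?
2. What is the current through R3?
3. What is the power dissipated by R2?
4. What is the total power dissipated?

Nodal analysis, taking node 3 as the 0 V reference.
Source V1 fixes V_0 = 10 V.
KCL at each unknown node (sum of currents leaving = 0; resistances in Ω):
  Node 1: (V_1 - 10)/2.7 + (V_1 - V_2)/2200 = 0
  Node 2: (V_2 - V_1)/2200 + (V_2 - 0)/30 = 0
Collecting terms (coefficients in siemens):
  0.3708·V_1 - 0.0004545·V_2 = 3.704
  0.03379·V_2 - 0.0004545·V_1 = 0
Determinant D = (0.3708)(0.03379) - (-0.0004545)(-0.0004545) = 0.01253
V_1 = [(3.704)(0.03379) - (-0.0004545)(0)]/D = 9.988 V
V_2 = [(0.3708)(0) - (3.704)(-0.0004545)]/D = 0.1344 V
Part 1:
  Read off the nodal solution: V_2 = 0.1344 V
Part 2:
  I_R3 = (V_2 - V_3)/R3 = (0.1344 - 0)/30 = 0.004479 A
  Magnitude: I_R3 = 0.004479 A
Part 3:
  I_R2 = (V_1 - V_2)/R2 = (9.988 - 0.1344)/2200 = 0.004479 A
  P_R2 = I_R2² × R2 = (0.004479)² × 2200 = 0.04413 W
Part 4:
  Power in each resistor, P = (ΔV)²/R:
    P_R1 = (10 - 9.988)²/2.7 = 0.00005416 W
    P_R2 = (9.988 - 0.1344)²/2200 = 0.04413 W
    P_R3 = (0.1344 - 0)²/30 = 0.0006018 W
  P_total = P_R1 + P_R2 + P_R3 = 0.04479 W

Final answers:
1. V_2 = 0.1344 V
2. I_R3 = 0.004479 A
3. P_R2 = 0.04413 W
4. P_total = 0.04479 W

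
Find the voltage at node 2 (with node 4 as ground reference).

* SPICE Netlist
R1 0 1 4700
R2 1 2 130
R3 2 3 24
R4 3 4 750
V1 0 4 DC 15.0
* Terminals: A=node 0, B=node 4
Nodal analysis, taking node 4 as the 0 V reference.
Source V1 fixes V_0 = 15 V.
KCL at each unknown node (sum of currents leaving = 0; resistances in Ω):
  Node 1: (V_1 - 15)/4700 + (V_1 - V_2)/130 = 0
  Node 2: (V_2 - V_1)/130 + (V_2 - V_3)/24 = 0
  Node 3: (V_3 - V_2)/24 + (V_3 - 0)/750 = 0
Collecting terms (coefficients in siemens):
  0.007905·V_1 - 0.007692·V_2 = 0.003191
  0.04936·V_2 - 0.007692·V_1 - 0.04167·V_3 = 0
  0.043·V_3 - 0.04167·V_2 = 0
Solving these 3 simultaneous equations (Gaussian elimination) gives:
  V_1 = 2.42 V, V_2 = 2.072 V, V_3 = 2.007 V
The requested potential is V_2 = 2.072 V.

Final answer: V_2 = 2.072 V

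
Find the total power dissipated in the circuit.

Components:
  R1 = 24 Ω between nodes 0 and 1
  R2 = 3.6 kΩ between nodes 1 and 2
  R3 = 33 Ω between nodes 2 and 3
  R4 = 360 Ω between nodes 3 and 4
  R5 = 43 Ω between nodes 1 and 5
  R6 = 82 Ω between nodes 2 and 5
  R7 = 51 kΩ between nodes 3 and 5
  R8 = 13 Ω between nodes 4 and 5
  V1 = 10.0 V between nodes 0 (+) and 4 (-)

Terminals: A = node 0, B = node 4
Nodal analysis, taking node 4 as the 0 V reference.
Source V1 fixes V_0 = 10 V.
KCL at each unknown node (sum of currents leaving = 0; resistances in Ω):
  Node 1: (V_1 - 10)/24 + (V_1 - V_2)/3600 + (V_1 - V_5)/43 = 0
  Node 2: (V_2 - V_1)/3600 + (V_2 - V_3)/33 + (V_2 - V_5)/82 = 0
  Node 3: (V_3 - V_2)/33 + (V_3 - 0)/360 + (V_3 - V_5)/51000 = 0
  Node 5: (V_5 - V_1)/43 + (V_5 - V_2)/82 + (V_5 - V_3)/51000 + (V_5 - 0)/13 = 0
Collecting terms (coefficients in siemens):
  0.0652·V_1 - 0.0002778·V_2 - 0.02326·V_5 = 0.4167
  0.04278·V_2 - 0.0002778·V_1 - 0.0303·V_3 - 0.0122·V_5 = 0
  0.0331·V_3 - 0.0303·V_2 - 0.00001961·V_5 = 0
  0.1124·V_5 - 0.02326·V_1 - 0.0122·V_2 - 0.00001961·V_3 = 0
Solving these 4 simultaneous equations (Gaussian elimination) gives:
  V_1 = 6.966 V, V_2 = 1.425 V, V_3 = 1.306 V, V_5 = 1.596 V
Power in each resistor, P = (ΔV)²/R:
  P_R1 = (10 - 6.966)²/24 = 0.3835 W
  P_R2 = (6.966 - 1.425)²/3600 = 0.008527 W
  P_R3 = (1.425 - 1.306)²/33 = 0.0004329 W
  P_R4 = (1.306 - 0)²/360 = 0.004737 W
  P_R5 = (6.966 - 1.596)²/43 = 0.6706 W
  P_R6 = (1.425 - 1.596)²/82 = 0.0003557 W
  P_R7 = (1.306 - 1.596)²/51000 = 0.000001653 W
  P_R8 = (0 - 1.596)²/13 = 0.196 W
P_total = P_R1 + P_R2 + P_R3 + P_R4 + P_R5 + P_R6 + P_R7 + P_R8 = 1.264 W

Final answer: 1.264 W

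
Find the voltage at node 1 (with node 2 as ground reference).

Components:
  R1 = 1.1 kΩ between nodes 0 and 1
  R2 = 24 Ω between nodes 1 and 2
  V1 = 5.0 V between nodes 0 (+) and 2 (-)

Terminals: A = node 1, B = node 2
Nodal analysis, taking node 2 as the 0 V reference.
Source V1 fixes V_0 = 5 V.
KCL at each unknown node (sum of currents leaving = 0; resistances in Ω):
  Node 1: (V_1 - 5)/1100 + (V_1 - 0)/24 = 0
Collecting terms: 0.04258 × V_1 = 0.004545  =>  V_1 = 0.1068 V
The requested potential is V_1 = 0.1068 V.

Final answer: V_1 = 0.1068 V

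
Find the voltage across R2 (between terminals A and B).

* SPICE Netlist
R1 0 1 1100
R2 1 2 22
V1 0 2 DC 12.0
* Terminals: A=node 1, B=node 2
R1 and R2 are in series across V1 (node 0 → node 1 → node 2), and the output A–B is taken across R2, so this is a voltage divider.
Series current: I = V1/(R1 + R2) = 12/(1100 + 22) = 12/1122 = 0.0107 A
V_R2 = I × R2 = V1 × R2/(R1 + R2) = 12 × 22/1122 = 0.2353 V

Final answer: 0.2353 V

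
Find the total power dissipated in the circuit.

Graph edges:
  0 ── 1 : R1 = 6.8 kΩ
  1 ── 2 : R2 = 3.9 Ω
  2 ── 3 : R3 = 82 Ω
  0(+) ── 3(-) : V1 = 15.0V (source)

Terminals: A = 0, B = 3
Nodal analysis, taking node 3 as the 0 V reference.
Source V1 fixes V_0 = 15 V.
KCL at each unknown node (sum of currents leaving = 0; resistances in Ω):
  Node 1: (V_1 - 15)/6800 + (V_1 - V_2)/3.9 = 0
  Node 2: (V_2 - V_1)/3.9 + (V_2 - 0)/82 = 0
Collecting terms (coefficients in siemens):
  0.2566·V_1 - 0.2564·V_2 = 0.002206
  0.2686·V_2 - 0.2564·V_1 = 0
Determinant D = (0.2566)(0.2686) - (-0.2564)(-0.2564) = 0.003166
V_1 = [(0.002206)(0.2686) - (-0.2564)(0)]/D = 0.1871 V
V_2 = [(0.2566)(0) - (0.002206)(-0.2564)]/D = 0.1786 V
Power in each resistor, P = (ΔV)²/R:
  P_R1 = (15 - 0.1871)²/6800 = 0.03227 W
  P_R2 = (0.1871 - 0.1786)²/3.9 = 0.00001851 W
  P_R3 = (0.1786 - 0)²/82 = 0.0003891 W
P_total = P_R1 + P_R2 + P_R3 = 0.03268 W

Final answer: 0.03268 W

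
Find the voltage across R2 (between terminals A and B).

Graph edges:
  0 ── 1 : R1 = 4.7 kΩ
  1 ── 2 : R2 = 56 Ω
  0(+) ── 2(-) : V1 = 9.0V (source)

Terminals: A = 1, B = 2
R1 and R2 are in series across V1 (node 0 → node 1 → node 2), and the output A–B is taken across R2, so this is a voltage divider.
Series current: I = V1/(R1 + R2) = 9/(4700 + 56) = 9/4756 = 0.001892 A
V_R2 = I × R2 = V1 × R2/(R1 + R2) = 9 × 56/4756 = 0.106 V

Final answer: 0.106 V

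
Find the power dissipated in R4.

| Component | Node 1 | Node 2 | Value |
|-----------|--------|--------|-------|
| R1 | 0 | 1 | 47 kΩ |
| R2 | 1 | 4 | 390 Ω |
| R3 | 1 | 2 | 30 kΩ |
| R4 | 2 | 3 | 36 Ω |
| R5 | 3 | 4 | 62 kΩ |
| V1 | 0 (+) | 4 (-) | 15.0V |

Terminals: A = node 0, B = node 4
Nodal analysis, taking node 4 as the 0 V reference.
Source V1 fixes V_0 = 15 V.
KCL at each unknown node (sum of currents leaving = 0; resistances in Ω):
  Node 1: (V_1 - 15)/47000 + (V_1 - 0)/390 + (V_1 - V_2)/30000 = 0
  Node 2: (V_2 - V_1)/30000 + (V_2 - V_3)/36 = 0
  Node 3: (V_3 - V_2)/36 + (V_3 - 0)/62000 = 0
Collecting terms (coefficients in siemens):
  0.002619·V_1 - 0.00003333·V_2 = 0.0003191
  0.02781·V_2 - 0.00003333·V_1 - 0.02778·V_3 = 0
  0.02779·V_3 - 0.02778·V_2 = 0
Solving these 3 simultaneous equations (Gaussian elimination) gives:
  V_1 = 0.1229 V, V_2 = 0.08286 V, V_3 = 0.08281 V
I_R4 = (V_2 - V_3)/R4 = (0.08286 - 0.08281)/36 = 0.000001336 A
P_R4 = I_R4² × R4 = (0.000001336)² × 36 = 0.00000000006422 W

Final answer: 6.422e-11 W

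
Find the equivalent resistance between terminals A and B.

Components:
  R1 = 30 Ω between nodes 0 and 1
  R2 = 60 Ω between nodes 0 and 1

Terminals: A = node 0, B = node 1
Reduce the network between node 0 (A) and node 1 (B) by series/parallel combination:
  Rp1 = R1 ‖ R2 (parallel, both between nodes 0 and 1) = 1/(1/30 + 1/60) = 20 Ω
R_eq = 20 Ω

Final answer: 20 Ω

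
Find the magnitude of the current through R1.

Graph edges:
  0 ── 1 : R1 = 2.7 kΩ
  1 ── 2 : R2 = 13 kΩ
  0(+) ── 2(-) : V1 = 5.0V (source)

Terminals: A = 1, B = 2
Nodal analysis, taking node 2 as the 0 V reference.
Source V1 fixes V_0 = 5 V.
KCL at each unknown node (sum of currents leaving = 0; resistances in Ω):
  Node 1: (V_1 - 5)/2700 + (V_1 - 0)/13000 = 0
Collecting terms: 0.0004473 × V_1 = 0.001852  =>  V_1 = 4.14 V
I_R1 = (V_0 - V_1)/R1 = (5 - 4.14)/2700 = 0.0003185 A
|I_R1| = 0.0003185 A

Final answer: |I_R1| = 0.0003185 A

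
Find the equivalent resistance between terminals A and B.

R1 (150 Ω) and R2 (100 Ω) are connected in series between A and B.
Reduce the network between node 0 (A) and node 2 (B) by series/parallel combination:
  Rs1 = R1 + R2 (series, joined only at node 1) = 150 + 100 = 250 Ω
R_eq = 250 Ω

Final answer: 250 Ω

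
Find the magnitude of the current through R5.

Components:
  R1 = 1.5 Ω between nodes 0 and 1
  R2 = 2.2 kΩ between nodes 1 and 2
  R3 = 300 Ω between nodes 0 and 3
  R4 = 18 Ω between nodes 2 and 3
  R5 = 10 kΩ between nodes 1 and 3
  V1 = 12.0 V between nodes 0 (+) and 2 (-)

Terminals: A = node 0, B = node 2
Nodal analysis, taking node 2 as the 0 V reference.
Source V1 fixes V_0 = 12 V.
KCL at each unknown node (sum of currents leaving = 0; resistances in Ω):
  Node 1: (V_1 - 12)/1.5 + (V_1 - 0)/2200 + (V_1 - V_3)/10000 = 0
  Node 3: (V_3 - 12)/300 + (V_3 - 0)/18 + (V_3 - V_1)/10000 = 0
Collecting terms (coefficients in siemens):
  0.6672·V_1 - 0.0001·V_3 = 8
  0.05899·V_3 - 0.0001·V_1 = 0.04
Determinant D = (0.6672)(0.05899) - (-0.0001)(-0.0001) = 0.03936
V_1 = [(8)(0.05899) - (-0.0001)(0.04)]/D = 11.99 V
V_3 = [(0.6672)(0.04) - (8)(-0.0001)]/D = 0.6984 V
I_R5 = (V_1 - V_3)/R5 = (11.99 - 0.6984)/10000 = 0.001129 A
|I_R5| = 0.001129 A

Final answer: |I_R5| = 0.001129 A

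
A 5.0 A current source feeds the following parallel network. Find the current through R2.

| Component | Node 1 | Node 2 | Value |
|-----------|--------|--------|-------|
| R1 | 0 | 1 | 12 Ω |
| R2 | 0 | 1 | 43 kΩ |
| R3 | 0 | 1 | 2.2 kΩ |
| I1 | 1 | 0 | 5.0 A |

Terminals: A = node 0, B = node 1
All resistors sit directly between nodes 0 and 1, so they are in parallel and share one voltage V; the full source current 5 A splits among them.
1/R_par = 1/12 + 1/43000 + 1/2200 = 0.08381 S  =>  R_par = 11.93 Ω
V = I × R_par = 5 × 11.93 = 59.66 V
I_R2 = V/R2 = 59.66/43000 = 0.001387 A

Final answer: 0.001387 A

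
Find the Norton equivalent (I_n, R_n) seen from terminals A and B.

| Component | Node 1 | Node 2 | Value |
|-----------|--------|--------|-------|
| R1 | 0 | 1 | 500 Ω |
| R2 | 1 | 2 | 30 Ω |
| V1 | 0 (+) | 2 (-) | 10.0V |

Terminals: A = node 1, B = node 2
Find the Thévenin equivalent first; then I_n = V_th/R_th and R_n = R_th.
Step 1 — V_th is the open-circuit voltage V_A - V_B (nothing connected across the terminals).
Nodal analysis, taking node 2 as the 0 V reference.
Source V1 fixes V_0 = 10 V.
KCL at each unknown node (sum of currents leaving = 0; resistances in Ω):
  Node 1: (V_1 - 10)/500 + (V_1 - 0)/30 = 0
Collecting terms: 0.03533 × V_1 = 0.02  =>  V_1 = 0.566 V
V_th = V_1 - V_2 = 0.566 - 0 = 0.566 V
Step 2 — R_th: zero the source — replace V1 by a short circuit (node 2 merges into node 0) — and find the resistance seen between A (node 1) and B (node 0).
Reduce the network between node 1 (A) and node 0 (B) by series/parallel combination:
  Rp1 = R1 ‖ R2 (parallel, both between nodes 0 and 1) = 1/(1/500 + 1/30) = 28.3 Ω
R_th = 28.3 Ω
I_n = V_th/R_th = 0.566/28.3 = 0.02 A, and R_n = R_th = 28.3 Ω

Final answer: I_n = 0.02 A, R_n = 28.3 Ω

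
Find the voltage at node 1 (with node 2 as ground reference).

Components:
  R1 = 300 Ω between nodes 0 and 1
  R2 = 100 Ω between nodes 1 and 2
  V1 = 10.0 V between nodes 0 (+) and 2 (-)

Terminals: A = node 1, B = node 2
Nodal analysis, taking node 2 as the 0 V reference.
Source V1 fixes V_0 = 10 V.
KCL at each unknown node (sum of currents leaving = 0; resistances in Ω):
  Node 1: (V_1 - 10)/300 + (V_1 - 0)/100 = 0
Collecting terms: 0.01333 × V_1 = 0.03333  =>  V_1 = 2.5 V
The requested potential is V_1 = 2.5 V.

Final answer: V_1 = 2.5 V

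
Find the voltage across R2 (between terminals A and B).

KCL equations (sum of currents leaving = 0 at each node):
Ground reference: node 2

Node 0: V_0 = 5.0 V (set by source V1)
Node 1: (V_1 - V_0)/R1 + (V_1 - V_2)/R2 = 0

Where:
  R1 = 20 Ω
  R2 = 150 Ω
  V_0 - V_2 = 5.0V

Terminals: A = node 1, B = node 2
R1 and R2 are in series across V1 (node 0 → node 1 → node 2), and the output A–B is taken across R2, so this is a voltage divider.
Series current: I = V1/(R1 + R2) = 5/(20 + 150) = 5/170 = 0.02941 A
V_R2 = I × R2 = V1 × R2/(R1 + R2) = 5 × 150/170 = 4.412 V

Final answer: 4.412 V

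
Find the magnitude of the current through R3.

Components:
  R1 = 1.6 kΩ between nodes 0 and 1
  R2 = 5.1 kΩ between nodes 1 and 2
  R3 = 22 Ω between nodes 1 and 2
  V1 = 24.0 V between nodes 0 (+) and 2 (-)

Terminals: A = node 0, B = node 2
Nodal analysis, taking node 2 as the 0 V reference.
Source V1 fixes V_0 = 24 V.
KCL at each unknown node (sum of currents leaving = 0; resistances in Ω):
  Node 1: (V_1 - 24)/1600 + (V_1 - 0)/5100 + (V_1 - 0)/22 = 0
Collecting terms: 0.04628 × V_1 = 0.015  =>  V_1 = 0.3241 V
I_R3 = (V_1 - V_2)/R3 = (0.3241 - 0)/22 = 0.01473 A
|I_R3| = 0.01473 A

Final answer: |I_R3| = 0.01473 A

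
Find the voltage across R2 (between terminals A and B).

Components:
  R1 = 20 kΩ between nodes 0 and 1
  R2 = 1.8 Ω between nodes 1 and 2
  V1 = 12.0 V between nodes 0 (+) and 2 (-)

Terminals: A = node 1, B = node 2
R1 and R2 are in series across V1 (node 0 → node 1 → node 2), and the output A–B is taken across R2, so this is a voltage divider.
Series current: I = V1/(R1 + R2) = 12/(20000 + 1.8) = 12/20000 = 0.0005999 A
V_R2 = I × R2 = V1 × R2/(R1 + R2) = 12 × 1.8/20000 = 0.00108 V

Final answer: 0.00108 V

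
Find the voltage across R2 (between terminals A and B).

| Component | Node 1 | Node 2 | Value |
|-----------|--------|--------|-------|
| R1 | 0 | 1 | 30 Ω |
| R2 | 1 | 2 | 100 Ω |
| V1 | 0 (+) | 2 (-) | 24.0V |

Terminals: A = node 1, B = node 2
R1 and R2 are in series across V1 (node 0 → node 1 → node 2), and the output A–B is taken across R2, so this is a voltage divider.
Series current: I = V1/(R1 + R2) = 24/(30 + 100) = 24/130 = 0.1846 A
V_R2 = I × R2 = V1 × R2/(R1 + R2) = 24 × 100/130 = 18.46 V

Final answer: 18.46 V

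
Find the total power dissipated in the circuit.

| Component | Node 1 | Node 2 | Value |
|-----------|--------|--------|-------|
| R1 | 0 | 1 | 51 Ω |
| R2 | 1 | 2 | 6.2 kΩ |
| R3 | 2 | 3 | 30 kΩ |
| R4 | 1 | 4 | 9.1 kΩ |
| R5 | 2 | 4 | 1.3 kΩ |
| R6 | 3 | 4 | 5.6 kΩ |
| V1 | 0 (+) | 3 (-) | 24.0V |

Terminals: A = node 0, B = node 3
Nodal analysis, taking node 3 as the 0 V reference.
Source V1 fixes V_0 = 24 V.
KCL at each unknown node (sum of currents leaving = 0; resistances in Ω):
  Node 1: (V_1 - 24)/51 + (V_1 - V_2)/6200 + (V_1 - V_4)/9100 = 0
  Node 2: (V_2 - V_1)/6200 + (V_2 - 0)/30000 + (V_2 - V_4)/1300 = 0
  Node 4: (V_4 - V_1)/9100 + (V_4 - V_2)/1300 + (V_4 - 0)/5600 = 0
Collecting terms (coefficients in siemens):
  0.01988·V_1 - 0.0001613·V_2 - 0.0001099·V_4 = 0.4706
  0.0009639·V_2 - 0.0001613·V_1 - 0.0007692·V_4 = 0
  0.001058·V_4 - 0.0001099·V_1 - 0.0007692·V_2 = 0
Solving these 3 simultaneous equations (Gaussian elimination) gives:
  V_1 = 23.86 V, V_2 = 14.23 V, V_4 = 12.83 V
Power in each resistor, P = (ΔV)²/R:
  P_R1 = (24 - 23.86)²/51 = 0.0003899 W
  P_R2 = (23.86 - 14.23)²/6200 = 0.01495 W
  P_R3 = (14.23 - 0)²/30000 = 0.00675 W
  P_R4 = (23.86 - 12.83)²/9100 = 0.01337 W
  P_R5 = (14.23 - 12.83)²/1300 = 0.001512 W
  P_R6 = (0 - 12.83)²/5600 = 0.02939 W
P_total = P_R1 + P_R2 + P_R3 + P_R4 + P_R5 + P_R6 = 0.06636 W

Final answer: 0.06636 W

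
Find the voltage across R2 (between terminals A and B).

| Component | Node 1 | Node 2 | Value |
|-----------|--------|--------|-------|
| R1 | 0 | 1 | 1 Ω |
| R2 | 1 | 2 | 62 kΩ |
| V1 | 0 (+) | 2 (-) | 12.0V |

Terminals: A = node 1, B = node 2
R1 and R2 are in series across V1 (node 0 → node 1 → node 2), and the output A–B is taken across R2, so this is a voltage divider.
Series current: I = V1/(R1 + R2) = 12/(1 + 62000) = 12/62000 = 0.0001935 A
V_R2 = I × R2 = V1 × R2/(R1 + R2) = 12 × 62000/62000 = 12 V

Final answer: 12 V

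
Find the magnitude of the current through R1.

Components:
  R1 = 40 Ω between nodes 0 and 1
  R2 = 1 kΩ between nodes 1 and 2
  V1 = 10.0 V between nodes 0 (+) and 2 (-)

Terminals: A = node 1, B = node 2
Nodal analysis, taking node 2 as the 0 V reference.
Source V1 fixes V_0 = 10 V.
KCL at each unknown node (sum of currents leaving = 0; resistances in Ω):
  Node 1: (V_1 - 10)/40 + (V_1 - 0)/1000 = 0
Collecting terms: 0.026 × V_1 = 0.25  =>  V_1 = 9.615 V
I_R1 = (V_0 - V_1)/R1 = (10 - 9.615)/40 = 0.009615 A
|I_R1| = 0.009615 A

Final answer: |I_R1| = 0.009615 A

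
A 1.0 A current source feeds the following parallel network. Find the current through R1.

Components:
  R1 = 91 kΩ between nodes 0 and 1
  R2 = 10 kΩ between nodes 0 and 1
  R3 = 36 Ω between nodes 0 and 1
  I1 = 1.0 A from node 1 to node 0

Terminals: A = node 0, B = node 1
All resistors sit directly between nodes 0 and 1, so they are in parallel and share one voltage V; the full source current 1 A splits among them.
1/R_par = 1/91000 + 1/10000 + 1/36 = 0.02789 S  =>  R_par = 35.86 Ω
V = I × R_par = 1 × 35.86 = 35.86 V
I_R1 = V/R1 = 35.86/91000 = 0.000394 A

Final answer: 0.000394 A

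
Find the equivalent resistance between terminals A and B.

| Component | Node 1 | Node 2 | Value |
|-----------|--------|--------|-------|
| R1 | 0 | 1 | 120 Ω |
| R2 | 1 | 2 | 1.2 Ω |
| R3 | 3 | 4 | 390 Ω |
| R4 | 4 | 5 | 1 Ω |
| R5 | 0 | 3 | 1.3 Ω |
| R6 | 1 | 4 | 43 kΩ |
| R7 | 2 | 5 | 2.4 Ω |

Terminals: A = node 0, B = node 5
The network is not a plain series/parallel combination. Inject a 1 A test current into terminal A (node 0) and return it from terminal B (node 5); then R_eq = V_A / (1 A).
Nodal analysis, taking node 5 as the 0 V reference.
Current source I_test pushes 1 A into node 0 and draws it out of node 5.
KCL at each unknown node (sum of currents leaving = 0; resistances in Ω):
  Node 0: (V_0 - V_1)/120 + (V_0 - V_3)/1.3 - 1 = 0
  Node 1: (V_1 - V_0)/120 + (V_1 - V_2)/1.2 + (V_1 - V_4)/43000 = 0
  Node 2: (V_2 - V_1)/1.2 + (V_2 - 0)/2.4 = 0
  Node 3: (V_3 - V_0)/1.3 + (V_3 - V_4)/390 = 0
  Node 4: (V_4 - V_1)/43000 + (V_4 - V_3)/390 + (V_4 - 0)/1 = 0
Collecting terms (coefficients in siemens):
  0.7776·V_0 - 0.008333·V_1 - 0.7692·V_3 = 1
  0.8417·V_1 - 0.008333·V_0 - 0.8333·V_2 - 0.00002326·V_4 = 0
  1.25·V_2 - 0.8333·V_1 = 0
  0.7718·V_3 - 0.7692·V_0 - 0.002564·V_4 = 0
  1.003·V_4 - 0.00002326·V_1 - 0.002564·V_3 = 0
Solving these 5 simultaneous equations (Gaussian elimination) gives:
  V_0 = 93.99 V, V_1 = 2.737 V, V_2 = 1.825 V, V_3 = 93.68 V
  V_4 = 0.2396 V
R_eq = V_0 / 1 A = 93.99 Ω

Final answer: 93.99 Ω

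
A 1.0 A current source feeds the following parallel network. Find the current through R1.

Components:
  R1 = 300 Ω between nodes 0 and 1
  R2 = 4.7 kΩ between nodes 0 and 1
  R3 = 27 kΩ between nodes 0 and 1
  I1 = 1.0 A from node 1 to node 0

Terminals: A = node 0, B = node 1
All resistors sit directly between nodes 0 and 1, so they are in parallel and share one voltage V; the full source current 1 A splits among them.
1/R_par = 1/300 + 1/4700 + 1/27000 = 0.003583 S  =>  R_par = 279.1 Ω
V = I × R_par = 1 × 279.1 = 279.1 V
I_R1 = V/R1 = 279.1/300 = 0.9303 A

Final answer: 0.9303 A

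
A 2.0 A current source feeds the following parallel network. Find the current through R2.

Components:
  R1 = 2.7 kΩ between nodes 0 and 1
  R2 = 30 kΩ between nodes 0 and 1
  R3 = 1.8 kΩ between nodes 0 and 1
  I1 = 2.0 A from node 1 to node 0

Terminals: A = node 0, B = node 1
All resistors sit directly between nodes 0 and 1, so they are in parallel and share one voltage V; the full source current 2 A splits among them.
1/R_par = 1/2700 + 1/30000 + 1/1800 = 0.0009593 S  =>  R_par = 1042 Ω
V = I × R_par = 2 × 1042 = 2085 V
I_R2 = V/R2 = 2085/30000 = 0.0695 A

Final answer: 0.0695 A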